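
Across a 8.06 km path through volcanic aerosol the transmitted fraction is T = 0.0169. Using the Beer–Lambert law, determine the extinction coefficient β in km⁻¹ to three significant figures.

0.506 km⁻¹

Beer–Lambert: T = exp(−βL) ⇒ β = −ln(T)/L = −ln(0.0169)/8.06 = 4.0804/8.06 = 0.5063 km⁻¹.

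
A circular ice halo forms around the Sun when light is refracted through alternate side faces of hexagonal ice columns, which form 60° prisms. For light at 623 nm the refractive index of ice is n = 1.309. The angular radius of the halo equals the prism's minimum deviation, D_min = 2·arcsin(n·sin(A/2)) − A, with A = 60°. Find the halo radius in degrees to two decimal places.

21.76°

n·sin(A/2) = 1.309 × sin 30° = 1.309 × 0.5000 = 0.6545.
D_min = 2·arcsin(0.6545) − 60° = 2 × 40.882° − 60° = 21.763°.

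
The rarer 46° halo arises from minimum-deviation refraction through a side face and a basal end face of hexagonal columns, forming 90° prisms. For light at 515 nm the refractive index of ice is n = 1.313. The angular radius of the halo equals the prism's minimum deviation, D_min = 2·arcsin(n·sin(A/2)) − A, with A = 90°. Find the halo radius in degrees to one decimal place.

46.4°

n·sin(A/2) = 1.313 × sin 45° = 1.313 × 0.7071 = 0.9284.
D_min = 2·arcsin(0.9284) − 90° = 2 × 68.192° − 90° = 46.383°.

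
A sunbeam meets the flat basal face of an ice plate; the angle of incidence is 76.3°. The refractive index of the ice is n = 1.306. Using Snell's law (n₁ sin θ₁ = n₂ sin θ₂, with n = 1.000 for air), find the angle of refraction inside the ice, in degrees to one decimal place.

48.1°

Snell: sin θ_r = sin θ_i / n = sin 76.3° / 1.306 = 0.9715 / 1.306 = 0.7439.
θ_r = arcsin(0.7439) = 48.07°.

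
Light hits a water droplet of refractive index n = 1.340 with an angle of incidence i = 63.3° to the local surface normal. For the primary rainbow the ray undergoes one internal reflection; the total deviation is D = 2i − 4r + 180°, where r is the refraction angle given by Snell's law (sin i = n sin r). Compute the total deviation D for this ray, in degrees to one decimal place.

sin r = sin 63.3° / 1.340 = 0.8934/1.340 = 0.6667; r = 41.81°.
D = 2·63.3° − 4·41.81° + 180° = 126.60° − 167.25° + 180° = 139.35°.

139.4°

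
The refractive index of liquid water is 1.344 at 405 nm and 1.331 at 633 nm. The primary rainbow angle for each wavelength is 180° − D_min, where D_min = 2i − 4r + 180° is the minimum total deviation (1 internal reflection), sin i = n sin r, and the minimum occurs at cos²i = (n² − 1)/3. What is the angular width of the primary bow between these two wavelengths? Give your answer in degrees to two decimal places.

1.86°

At 405 nm (n = 1.344): cos²i = 0.26878 → i = 58.772°, r = 39.512°, D_min = 139.495°, rainbow angle = 40.505°.
At 633 nm (n = 1.331): cos²i = 0.25719 → i = 59.527°, r = 40.356°, D_min = 137.630°, rainbow angle = 42.370°.
Angular width = |40.505° − 42.370°| = 1.865°.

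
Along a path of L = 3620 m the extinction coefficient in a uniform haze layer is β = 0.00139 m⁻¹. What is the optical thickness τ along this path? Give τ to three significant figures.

5.03

τ = β·L = 0.00139 × 3620 = 5.0318.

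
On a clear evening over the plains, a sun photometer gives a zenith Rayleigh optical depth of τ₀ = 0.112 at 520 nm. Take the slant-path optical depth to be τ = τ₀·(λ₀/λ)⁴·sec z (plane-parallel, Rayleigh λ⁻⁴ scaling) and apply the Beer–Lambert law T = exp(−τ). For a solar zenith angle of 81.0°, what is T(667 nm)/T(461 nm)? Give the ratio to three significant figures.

2.45

Airmass: sec 81.0° = 6.3925.
τ(667 nm) = 0.112 × (520/667)⁴ × 6.3925 = 0.112 × 0.3694 × 6.3925 = 0.2645.
τ(461 nm) = 0.112 × (520/461)⁴ × 6.3925 = 0.112 × 1.6189 × 6.3925 = 1.1590.
T(667)/T(461) = exp(τ_B − τ_A) = exp(0.8945) = 2.4462.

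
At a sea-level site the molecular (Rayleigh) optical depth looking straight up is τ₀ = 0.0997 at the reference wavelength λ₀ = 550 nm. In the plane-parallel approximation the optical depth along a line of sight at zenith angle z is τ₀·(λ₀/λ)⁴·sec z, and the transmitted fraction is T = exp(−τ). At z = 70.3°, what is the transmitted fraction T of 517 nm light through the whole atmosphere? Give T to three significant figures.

0.685

sec 70.3° = 2.9665.
τ = 0.0997 × (550/517)⁴ × 2.9665 = 0.0997 × 1.2808 × 2.9665 = 0.3788.
T = exp(−0.3788) = 0.6847.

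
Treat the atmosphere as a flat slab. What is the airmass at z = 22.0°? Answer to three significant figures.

X = sec z = 1/cos 22.0° = 1/0.9272 = 1.0785.

1.08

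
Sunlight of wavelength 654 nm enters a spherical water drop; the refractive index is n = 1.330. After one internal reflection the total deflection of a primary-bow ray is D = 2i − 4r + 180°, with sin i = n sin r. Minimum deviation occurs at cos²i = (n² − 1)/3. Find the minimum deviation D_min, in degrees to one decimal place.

cos²i = (1.76890 − 1)/3 = 0.25630; i = arccos(0.50626) = 59.585°.
sin r = sin 59.585°/1.330 = 0.64841; r = 40.422°.
D_min = 2·59.585° − 4·40.422° + 180° = 137.484°.

137.5°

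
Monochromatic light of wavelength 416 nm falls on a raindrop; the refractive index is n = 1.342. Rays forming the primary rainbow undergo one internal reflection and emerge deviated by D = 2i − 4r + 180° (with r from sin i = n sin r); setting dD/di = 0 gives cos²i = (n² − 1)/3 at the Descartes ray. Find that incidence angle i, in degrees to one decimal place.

cos²i = (1.342² − 1)/3 = (1.80096 − 1)/3 = 0.26699.
cos i = 0.51671, so i = 58.888°.

58.9°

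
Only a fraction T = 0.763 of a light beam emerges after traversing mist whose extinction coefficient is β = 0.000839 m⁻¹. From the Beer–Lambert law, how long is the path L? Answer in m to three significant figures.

Beer–Lambert: T = exp(−βL) ⇒ L = −ln(T)/β = −ln(0.763)/0.000839 = 0.2705/0.000839 = 322.4 m.

322 m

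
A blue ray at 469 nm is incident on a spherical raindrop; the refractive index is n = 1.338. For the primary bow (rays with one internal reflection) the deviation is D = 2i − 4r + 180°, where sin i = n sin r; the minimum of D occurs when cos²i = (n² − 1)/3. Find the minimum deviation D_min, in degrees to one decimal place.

cos²i = (1.79024 − 1)/3 = 0.26341; i = arccos(0.51324) = 59.120°.
sin r = sin 59.120°/1.338 = 0.64144; r = 39.899°.
D_min = 2·59.120° − 4·39.899° + 180° = 138.643°.

138.6°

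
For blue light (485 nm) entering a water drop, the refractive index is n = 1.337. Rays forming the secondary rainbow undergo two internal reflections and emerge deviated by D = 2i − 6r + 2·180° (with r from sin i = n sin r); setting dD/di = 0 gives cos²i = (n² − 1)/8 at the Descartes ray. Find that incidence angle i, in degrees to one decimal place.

71.7°

cos²i = (1.337² − 1)/8 = (1.78757 − 1)/8 = 0.09845.
cos i = 0.31376, so i = 71.714°.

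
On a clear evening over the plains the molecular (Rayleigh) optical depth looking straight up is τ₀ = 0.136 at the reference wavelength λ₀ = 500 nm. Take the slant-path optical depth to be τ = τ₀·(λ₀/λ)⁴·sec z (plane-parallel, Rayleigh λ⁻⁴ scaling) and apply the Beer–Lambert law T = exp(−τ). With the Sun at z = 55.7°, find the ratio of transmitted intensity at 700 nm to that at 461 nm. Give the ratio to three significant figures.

1.31

Airmass: sec 55.7° = 1.7745.
τ(700 nm) = 0.136 × (500/700)⁴ × 1.7745 = 0.136 × 0.2603 × 1.7745 = 0.0628.
τ(461 nm) = 0.136 × (500/461)⁴ × 1.7745 = 0.136 × 1.3838 × 1.7745 = 0.3340.
T(700)/T(461) = exp(τ_B − τ_A) = exp(0.2711) = 1.3115.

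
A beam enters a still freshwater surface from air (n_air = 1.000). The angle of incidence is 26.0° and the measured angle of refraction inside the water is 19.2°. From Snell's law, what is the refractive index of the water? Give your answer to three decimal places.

1.333

n = sin θ_i / sin θ_r = sin 26.0° / sin 19.2° = 0.4384 / 0.3289 = 1.3330.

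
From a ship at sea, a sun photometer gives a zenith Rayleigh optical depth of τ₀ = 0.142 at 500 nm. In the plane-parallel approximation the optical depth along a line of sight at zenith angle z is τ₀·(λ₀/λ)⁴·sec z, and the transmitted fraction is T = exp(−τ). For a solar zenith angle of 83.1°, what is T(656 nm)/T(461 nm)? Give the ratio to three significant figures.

Airmass: sec 83.1° = 8.3238.
τ(656 nm) = 0.142 × (500/656)⁴ × 8.3238 = 0.142 × 0.3375 × 8.3238 = 0.3989.
τ(461 nm) = 0.142 × (500/461)⁴ × 8.3238 = 0.142 × 1.3838 × 8.3238 = 1.6356.
T(656)/T(461) = exp(τ_B − τ_A) = exp(1.2367) = 3.4443.

3.44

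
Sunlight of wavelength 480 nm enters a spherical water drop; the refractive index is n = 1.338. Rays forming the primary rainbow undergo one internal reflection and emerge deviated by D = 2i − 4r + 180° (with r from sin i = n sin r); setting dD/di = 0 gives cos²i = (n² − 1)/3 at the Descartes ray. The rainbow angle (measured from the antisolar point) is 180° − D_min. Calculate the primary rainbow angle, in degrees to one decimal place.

41.4°

cos²i = (1.79024 − 1)/3 = 0.26341; i = arccos(0.51324) = 59.120°.
sin r = sin 59.120°/1.338 = 0.64144; r = 39.899°.
D_min = 2·59.120° − 4·39.899° + 180° = 138.643°.
Rainbow angle = 180° − D_min = 41.357°.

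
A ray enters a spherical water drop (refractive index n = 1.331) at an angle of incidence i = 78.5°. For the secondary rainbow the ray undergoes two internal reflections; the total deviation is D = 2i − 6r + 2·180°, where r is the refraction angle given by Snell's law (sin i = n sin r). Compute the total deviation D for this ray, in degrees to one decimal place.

232.5°

sin r = sin 78.5° / 1.331 = 0.9799/1.331 = 0.7362; r = 47.41°.
D = 2·78.5° − 6·47.41° + 2·180° = 157.00° − 284.47° + 360° = 232.53°.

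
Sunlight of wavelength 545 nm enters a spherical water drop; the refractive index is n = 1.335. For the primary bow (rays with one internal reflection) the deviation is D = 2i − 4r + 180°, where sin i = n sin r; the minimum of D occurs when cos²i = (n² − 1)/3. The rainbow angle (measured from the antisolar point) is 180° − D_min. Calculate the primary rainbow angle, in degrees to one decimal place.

41.8°

cos²i = (1.78222 − 1)/3 = 0.26074; i = arccos(0.51063) = 59.294°.
sin r = sin 59.294°/1.335 = 0.64405; r = 40.094°.
D_min = 2·59.294° − 4·40.094° + 180° = 138.212°.
Rainbow angle = 180° − D_min = 41.788°.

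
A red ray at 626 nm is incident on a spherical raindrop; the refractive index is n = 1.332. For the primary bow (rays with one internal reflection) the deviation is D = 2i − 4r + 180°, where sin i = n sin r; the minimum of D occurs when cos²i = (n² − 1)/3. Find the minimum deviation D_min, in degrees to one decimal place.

cos²i = (1.77422 − 1)/3 = 0.25807; i = arccos(0.50801) = 59.469°.
sin r = sin 59.469°/1.332 = 0.64666; r = 40.290°.
D_min = 2·59.469° − 4·40.290° + 180° = 137.776°.

137.8°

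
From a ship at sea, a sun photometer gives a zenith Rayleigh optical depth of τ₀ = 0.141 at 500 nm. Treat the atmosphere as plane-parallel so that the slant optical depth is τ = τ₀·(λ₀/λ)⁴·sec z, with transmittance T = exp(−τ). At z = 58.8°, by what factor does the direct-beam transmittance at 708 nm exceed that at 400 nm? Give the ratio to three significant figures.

Airmass: sec 58.8° = 1.9304.
τ(708 nm) = 0.141 × (500/708)⁴ × 1.9304 = 0.141 × 0.2487 × 1.9304 = 0.0677.
τ(400 nm) = 0.141 × (500/400)⁴ × 1.9304 = 0.141 × 2.4414 × 1.9304 = 0.6645.
T(708)/T(400) = exp(τ_B − τ_A) = exp(0.5968) = 1.8163.

1.82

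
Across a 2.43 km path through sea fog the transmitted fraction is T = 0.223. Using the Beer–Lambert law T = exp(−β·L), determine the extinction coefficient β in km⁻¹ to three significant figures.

Beer–Lambert: T = exp(−βL) ⇒ β = −ln(T)/L = −ln(0.223)/2.43 = 1.5006/2.43 = 0.6175 km⁻¹.

0.618 km⁻¹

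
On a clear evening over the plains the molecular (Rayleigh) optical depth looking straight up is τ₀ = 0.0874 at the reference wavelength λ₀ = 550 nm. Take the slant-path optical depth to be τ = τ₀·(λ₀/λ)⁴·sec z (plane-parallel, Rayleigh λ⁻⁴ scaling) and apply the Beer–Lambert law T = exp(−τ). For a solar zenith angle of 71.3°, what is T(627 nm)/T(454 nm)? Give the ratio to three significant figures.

1.53

Airmass: sec 71.3° = 3.1190.
τ(627 nm) = 0.0874 × (550/627)⁴ × 3.1190 = 0.0874 × 0.5921 × 3.1190 = 0.1614.
τ(454 nm) = 0.0874 × (550/454)⁴ × 3.1190 = 0.0874 × 2.1539 × 3.1190 = 0.5872.
T(627)/T(454) = exp(τ_B − τ_A) = exp(0.4258) = 1.5308.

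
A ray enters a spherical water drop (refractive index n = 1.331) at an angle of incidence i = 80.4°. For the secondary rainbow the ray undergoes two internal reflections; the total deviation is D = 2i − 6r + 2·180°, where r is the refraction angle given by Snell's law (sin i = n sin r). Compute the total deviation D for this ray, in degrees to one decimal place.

sin r = sin 80.4° / 1.331 = 0.9860/1.331 = 0.7408; r = 47.80°.
D = 2·80.4° − 6·47.80° + 2·180° = 160.80° − 286.79° + 360° = 234.01°.

234.0°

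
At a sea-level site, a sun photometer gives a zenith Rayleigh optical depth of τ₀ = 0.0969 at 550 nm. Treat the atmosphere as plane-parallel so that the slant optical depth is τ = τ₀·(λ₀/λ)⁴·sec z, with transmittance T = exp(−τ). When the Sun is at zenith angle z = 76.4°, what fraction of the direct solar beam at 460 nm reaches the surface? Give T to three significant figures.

sec 76.4° = 4.2527.
τ = 0.0969 × (550/460)⁴ × 4.2527 = 0.0969 × 2.0437 × 4.2527 = 0.8422.
T = exp(−0.8422) = 0.4308.

0.431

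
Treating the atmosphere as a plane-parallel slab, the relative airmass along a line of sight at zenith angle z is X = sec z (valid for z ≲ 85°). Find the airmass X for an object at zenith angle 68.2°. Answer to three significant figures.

X = sec z = 1/cos 68.2° = 1/0.3714 = 2.6927.

2.69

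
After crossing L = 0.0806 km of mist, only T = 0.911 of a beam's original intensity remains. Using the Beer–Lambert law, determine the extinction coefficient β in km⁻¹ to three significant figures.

Beer–Lambert: T = exp(−βL) ⇒ β = −ln(T)/L = −ln(0.911)/0.0806 = 0.0932/0.0806 = 1.156 km⁻¹.

1.16 km⁻¹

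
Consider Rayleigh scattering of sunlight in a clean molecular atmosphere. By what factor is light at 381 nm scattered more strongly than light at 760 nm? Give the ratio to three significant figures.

15.8

Rayleigh scattering ∝ λ⁻⁴, so the ratio of coefficients is the inverse fourth power of the wavelength ratio.
σ(381)/σ(760) = (760/381)⁴ = (1.9948)⁴ = 15.83.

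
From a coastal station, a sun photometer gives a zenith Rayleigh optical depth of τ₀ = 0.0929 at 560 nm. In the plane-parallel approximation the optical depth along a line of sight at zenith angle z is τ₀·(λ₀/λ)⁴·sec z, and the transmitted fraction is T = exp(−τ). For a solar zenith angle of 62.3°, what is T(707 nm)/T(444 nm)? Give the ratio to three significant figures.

1.53

Airmass: sec 62.3° = 2.1513.
τ(707 nm) = 0.0929 × (560/707)⁴ × 2.1513 = 0.0929 × 0.3936 × 2.1513 = 0.0787.
τ(444 nm) = 0.0929 × (560/444)⁴ × 2.1513 = 0.0929 × 2.5306 × 2.1513 = 0.5057.
T(707)/T(444) = exp(τ_B − τ_A) = exp(0.4271) = 1.5328.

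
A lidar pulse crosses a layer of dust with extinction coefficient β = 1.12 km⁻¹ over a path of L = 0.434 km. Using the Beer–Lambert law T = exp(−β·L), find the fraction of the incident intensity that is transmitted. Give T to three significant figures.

τ = β·L = 1.12 × 0.434 = 0.4861.
T = exp(−0.4861) = 0.6150.

0.615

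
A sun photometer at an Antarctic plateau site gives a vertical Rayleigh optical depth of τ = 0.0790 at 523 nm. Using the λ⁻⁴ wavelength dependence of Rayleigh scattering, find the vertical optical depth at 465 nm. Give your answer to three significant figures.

τ(465 nm) = τ(523 nm) × (523/465)⁴ = 0.0790 × (1.1247)⁴ = 0.0790 × 1.6003 = 0.1264.

0.126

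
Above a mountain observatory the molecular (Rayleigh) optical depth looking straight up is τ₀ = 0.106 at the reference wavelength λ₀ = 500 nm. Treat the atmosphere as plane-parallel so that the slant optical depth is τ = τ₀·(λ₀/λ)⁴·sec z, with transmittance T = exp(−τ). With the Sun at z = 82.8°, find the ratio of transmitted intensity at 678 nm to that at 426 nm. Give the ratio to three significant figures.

3.88

Airmass: sec 82.8° = 7.9787.
τ(678 nm) = 0.106 × (500/678)⁴ × 7.9787 = 0.106 × 0.2958 × 7.9787 = 0.2502.
τ(426 nm) = 0.106 × (500/426)⁴ × 7.9787 = 0.106 × 1.8978 × 7.9787 = 1.6050.
T(678)/T(426) = exp(τ_B − τ_A) = exp(1.3549) = 3.8763.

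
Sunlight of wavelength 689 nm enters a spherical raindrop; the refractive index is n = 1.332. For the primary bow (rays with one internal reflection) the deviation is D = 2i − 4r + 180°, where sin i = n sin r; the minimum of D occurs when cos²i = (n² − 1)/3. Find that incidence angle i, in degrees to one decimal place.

cos²i = (1.332² − 1)/3 = (1.77422 − 1)/3 = 0.25807.
cos i = 0.50801, so i = 59.469°.

59.5°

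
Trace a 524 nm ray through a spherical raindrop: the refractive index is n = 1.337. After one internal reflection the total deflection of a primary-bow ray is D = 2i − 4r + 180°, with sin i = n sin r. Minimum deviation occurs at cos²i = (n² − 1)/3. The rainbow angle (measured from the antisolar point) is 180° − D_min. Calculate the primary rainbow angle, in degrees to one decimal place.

cos²i = (1.78757 − 1)/3 = 0.26252; i = arccos(0.51237) = 59.178°.
sin r = sin 59.178°/1.337 = 0.64231; r = 39.964°.
D_min = 2·59.178° − 4·39.964° + 180° = 138.500°.
Rainbow angle = 180° − D_min = 41.500°.

41.5°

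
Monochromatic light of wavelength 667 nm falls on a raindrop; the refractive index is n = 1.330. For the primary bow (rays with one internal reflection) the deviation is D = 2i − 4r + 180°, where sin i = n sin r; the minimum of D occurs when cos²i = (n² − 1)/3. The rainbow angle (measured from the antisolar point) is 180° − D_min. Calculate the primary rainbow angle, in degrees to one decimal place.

cos²i = (1.76890 − 1)/3 = 0.25630; i = arccos(0.50626) = 59.585°.
sin r = sin 59.585°/1.330 = 0.64841; r = 40.422°.
D_min = 2·59.585° − 4·40.422° + 180° = 137.484°.
Rainbow angle = 180° − D_min = 42.516°.

42.5°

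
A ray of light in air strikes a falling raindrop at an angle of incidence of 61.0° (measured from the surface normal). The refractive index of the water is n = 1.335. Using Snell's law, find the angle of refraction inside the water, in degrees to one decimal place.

40.9°

Snell: sin θ_r = sin θ_i / n = sin 61.0° / 1.335 = 0.8746 / 1.335 = 0.6551.
θ_r = arcsin(0.6551) = 40.93°.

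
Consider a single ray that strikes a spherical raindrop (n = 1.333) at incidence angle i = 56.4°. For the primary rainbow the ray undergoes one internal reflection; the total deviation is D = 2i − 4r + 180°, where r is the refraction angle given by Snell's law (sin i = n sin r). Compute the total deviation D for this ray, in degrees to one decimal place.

sin r = sin 56.4° / 1.333 = 0.8329/1.333 = 0.6248; r = 38.67°.
D = 2·56.4° − 4·38.67° + 180° = 112.80° − 154.68° + 180° = 138.12°.

138.1°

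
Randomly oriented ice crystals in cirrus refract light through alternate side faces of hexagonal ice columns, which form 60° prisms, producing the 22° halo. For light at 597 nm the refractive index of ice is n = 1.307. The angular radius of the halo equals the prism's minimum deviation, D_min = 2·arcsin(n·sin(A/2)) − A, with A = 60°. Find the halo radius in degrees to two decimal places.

21.61°

n·sin(A/2) = 1.307 × sin 30° = 1.307 × 0.5000 = 0.6535.
D_min = 2·arcsin(0.6535) − 60° = 2 × 40.806° − 60° = 21.612°.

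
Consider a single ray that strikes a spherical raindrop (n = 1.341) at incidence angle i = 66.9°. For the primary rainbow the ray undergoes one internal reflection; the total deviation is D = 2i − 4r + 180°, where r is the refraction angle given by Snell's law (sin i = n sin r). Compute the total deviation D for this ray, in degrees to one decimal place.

sin r = sin 66.9° / 1.341 = 0.9198/1.341 = 0.6859; r = 43.31°.
D = 2·66.9° − 4·43.31° + 180° = 133.80° − 173.23° + 180° = 140.57°.

140.6°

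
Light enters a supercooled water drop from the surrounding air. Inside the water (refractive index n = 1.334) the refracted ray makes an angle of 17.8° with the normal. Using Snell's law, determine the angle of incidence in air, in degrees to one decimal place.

24.1°

Snell: sin θ_i = n · sin θ_r = 1.334 × sin 17.8° = 1.334 × 0.3057 = 0.4078.
θ_i = arcsin(0.4078) = 24.07°.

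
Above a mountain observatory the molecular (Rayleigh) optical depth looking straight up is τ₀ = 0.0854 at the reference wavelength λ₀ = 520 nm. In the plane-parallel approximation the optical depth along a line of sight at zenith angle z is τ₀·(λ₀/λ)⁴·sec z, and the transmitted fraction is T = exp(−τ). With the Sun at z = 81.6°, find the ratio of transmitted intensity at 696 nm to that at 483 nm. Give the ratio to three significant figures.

1.83

Airmass: sec 81.6° = 6.8454.
τ(696 nm) = 0.0854 × (520/696)⁴ × 6.8454 = 0.0854 × 0.3116 × 6.8454 = 0.1822.
τ(483 nm) = 0.0854 × (520/483)⁴ × 6.8454 = 0.0854 × 1.3435 × 6.8454 = 0.7854.
T(696)/T(483) = exp(τ_B − τ_A) = exp(0.6032) = 1.8280.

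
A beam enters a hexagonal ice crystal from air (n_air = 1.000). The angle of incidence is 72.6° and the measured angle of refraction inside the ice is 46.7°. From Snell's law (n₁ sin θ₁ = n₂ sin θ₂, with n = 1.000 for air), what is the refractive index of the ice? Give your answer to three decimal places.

n = sin θ_i / sin θ_r = sin 72.6° / sin 46.7° = 0.9542 / 0.7278 = 1.3112.

1.311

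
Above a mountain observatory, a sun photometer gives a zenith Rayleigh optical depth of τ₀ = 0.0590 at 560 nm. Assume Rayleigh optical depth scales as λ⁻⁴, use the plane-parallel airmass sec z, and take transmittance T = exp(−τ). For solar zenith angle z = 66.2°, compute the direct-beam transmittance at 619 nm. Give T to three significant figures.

sec 66.2° = 2.4780.
τ = 0.0590 × (560/619)⁴ × 2.4780 = 0.0590 × 0.6699 × 2.4780 = 0.0979.
T = exp(−0.0979) = 0.9067.

0.907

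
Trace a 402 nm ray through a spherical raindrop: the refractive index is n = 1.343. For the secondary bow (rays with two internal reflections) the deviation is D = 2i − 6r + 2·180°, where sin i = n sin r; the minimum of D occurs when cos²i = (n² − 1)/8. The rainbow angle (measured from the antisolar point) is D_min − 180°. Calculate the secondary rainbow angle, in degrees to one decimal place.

cos²i = (1.80365 − 1)/8 = 0.10046; i = arccos(0.31695) = 71.522°.
sin r = sin 71.522°/1.343 = 0.70621; r = 44.928°.
D_min = 2·71.522° − 6·44.928° + 360° = 233.478°.
Rainbow angle = D_min − 180° = 53.478°.

53.5°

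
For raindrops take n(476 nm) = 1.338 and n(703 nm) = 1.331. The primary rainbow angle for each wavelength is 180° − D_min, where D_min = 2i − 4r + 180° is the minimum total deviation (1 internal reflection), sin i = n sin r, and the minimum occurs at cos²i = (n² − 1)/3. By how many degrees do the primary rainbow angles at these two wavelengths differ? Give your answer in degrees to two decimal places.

At 476 nm (n = 1.338): cos²i = 0.26341 → i = 59.120°, r = 39.899°, D_min = 138.643°, rainbow angle = 41.357°.
At 703 nm (n = 1.331): cos²i = 0.25719 → i = 59.527°, r = 40.356°, D_min = 137.630°, rainbow angle = 42.370°.
Angular width = |41.357° − 42.370°| = 1.013°.

1.01°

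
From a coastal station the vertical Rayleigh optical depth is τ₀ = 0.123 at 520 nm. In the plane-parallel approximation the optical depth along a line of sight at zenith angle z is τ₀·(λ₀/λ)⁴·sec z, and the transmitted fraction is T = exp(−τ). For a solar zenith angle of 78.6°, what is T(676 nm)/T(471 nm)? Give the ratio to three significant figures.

Airmass: sec 78.6° = 5.0593.
τ(676 nm) = 0.123 × (520/676)⁴ × 5.0593 = 0.123 × 0.3501 × 5.0593 = 0.2179.
τ(471 nm) = 0.123 × (520/471)⁴ × 5.0593 = 0.123 × 1.4857 × 5.0593 = 0.9245.
T(676)/T(471) = exp(τ_B − τ_A) = exp(0.7067) = 2.0272.

2.03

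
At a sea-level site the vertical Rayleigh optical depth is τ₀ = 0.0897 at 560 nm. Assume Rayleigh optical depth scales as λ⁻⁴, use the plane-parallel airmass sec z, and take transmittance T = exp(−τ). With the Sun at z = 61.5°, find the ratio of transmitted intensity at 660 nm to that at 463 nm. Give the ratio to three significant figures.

1.36

Airmass: sec 61.5° = 2.0957.
τ(660 nm) = 0.0897 × (560/660)⁴ × 2.0957 = 0.0897 × 0.5183 × 2.0957 = 0.0974.
τ(463 nm) = 0.0897 × (560/463)⁴ × 2.0957 = 0.0897 × 2.1401 × 2.0957 = 0.4023.
T(660)/T(463) = exp(τ_B − τ_A) = exp(0.3049) = 1.3565.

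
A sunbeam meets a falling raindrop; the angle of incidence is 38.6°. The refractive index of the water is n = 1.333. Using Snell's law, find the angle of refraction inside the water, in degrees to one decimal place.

Snell: sin θ_r = sin θ_i / n = sin 38.6° / 1.333 = 0.6239 / 1.333 = 0.4680.
θ_r = arcsin(0.4680) = 27.91°.

27.9°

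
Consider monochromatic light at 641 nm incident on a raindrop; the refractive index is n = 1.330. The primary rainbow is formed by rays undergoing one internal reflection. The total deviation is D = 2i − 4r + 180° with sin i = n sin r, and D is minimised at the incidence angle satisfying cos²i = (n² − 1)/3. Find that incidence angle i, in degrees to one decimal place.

59.6°

cos²i = (1.330² − 1)/3 = (1.76890 − 1)/3 = 0.25630.
cos i = 0.50626, so i = 59.585°.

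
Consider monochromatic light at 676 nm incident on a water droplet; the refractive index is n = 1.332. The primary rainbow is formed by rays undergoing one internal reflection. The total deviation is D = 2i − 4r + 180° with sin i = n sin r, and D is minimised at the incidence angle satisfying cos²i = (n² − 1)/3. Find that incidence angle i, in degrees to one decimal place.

cos²i = (1.332² − 1)/3 = (1.77422 − 1)/3 = 0.25807.
cos i = 0.50801, so i = 59.469°.

59.5°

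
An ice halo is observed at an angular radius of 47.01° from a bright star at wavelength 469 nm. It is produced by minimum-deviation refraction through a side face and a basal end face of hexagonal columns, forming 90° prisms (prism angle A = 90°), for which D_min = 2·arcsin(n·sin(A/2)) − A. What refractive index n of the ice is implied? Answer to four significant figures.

Rearranging: n = sin((D_min + A)/2) / sin(A/2).
(D_min + A)/2 = (47.01° + 90°)/2 = 68.505°.
n = sin 68.505° / sin 45° = 0.9304 / 0.7071 = 1.3159.

1.316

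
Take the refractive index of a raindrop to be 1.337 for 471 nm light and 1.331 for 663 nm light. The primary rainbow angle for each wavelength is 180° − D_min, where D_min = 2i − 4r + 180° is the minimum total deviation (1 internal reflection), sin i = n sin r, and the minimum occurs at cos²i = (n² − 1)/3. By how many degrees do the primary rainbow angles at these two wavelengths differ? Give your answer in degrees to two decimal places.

0.87°

At 471 nm (n = 1.337): cos²i = 0.26252 → i = 59.178°, r = 39.964°, D_min = 138.500°, rainbow angle = 41.500°.
At 663 nm (n = 1.331): cos²i = 0.25719 → i = 59.527°, r = 40.356°, D_min = 137.630°, rainbow angle = 42.370°.
Angular width = |41.500° − 42.370°| = 0.870°.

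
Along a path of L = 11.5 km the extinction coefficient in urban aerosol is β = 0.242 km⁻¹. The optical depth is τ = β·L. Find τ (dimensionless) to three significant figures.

2.78

τ = β·L = 0.242 × 11.5 = 2.7830.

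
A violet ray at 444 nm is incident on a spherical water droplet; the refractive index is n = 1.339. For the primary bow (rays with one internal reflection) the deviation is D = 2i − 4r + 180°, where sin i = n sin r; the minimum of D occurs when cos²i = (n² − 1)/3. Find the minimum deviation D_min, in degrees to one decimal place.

cos²i = (1.79292 − 1)/3 = 0.26431; i = arccos(0.51411) = 59.062°.
sin r = sin 59.062°/1.339 = 0.64057; r = 39.834°.
D_min = 2·59.062° − 4·39.834° + 180° = 138.786°.

138.8°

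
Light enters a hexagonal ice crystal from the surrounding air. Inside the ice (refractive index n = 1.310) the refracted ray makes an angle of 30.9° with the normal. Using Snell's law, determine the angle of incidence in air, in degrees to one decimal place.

42.3°

Snell: sin θ_i = n · sin θ_r = 1.310 × sin 30.9° = 1.310 × 0.5135 = 0.6727.
θ_i = arcsin(0.6727) = 42.28°.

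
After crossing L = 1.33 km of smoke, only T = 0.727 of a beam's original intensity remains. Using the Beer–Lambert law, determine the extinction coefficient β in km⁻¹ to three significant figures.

0.240 km⁻¹

Beer–Lambert: T = exp(−βL) ⇒ β = −ln(T)/L = −ln(0.727)/1.33 = 0.3188/1.33 = 0.2397 km⁻¹.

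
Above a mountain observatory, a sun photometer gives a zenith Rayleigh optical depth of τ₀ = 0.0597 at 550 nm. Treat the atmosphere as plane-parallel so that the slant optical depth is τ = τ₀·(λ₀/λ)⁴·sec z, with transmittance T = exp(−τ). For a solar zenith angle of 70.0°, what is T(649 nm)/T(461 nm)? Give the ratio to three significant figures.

Airmass: sec 70.0° = 2.9238.
τ(649 nm) = 0.0597 × (550/649)⁴ × 2.9238 = 0.0597 × 0.5158 × 2.9238 = 0.0900.
τ(461 nm) = 0.0597 × (550/461)⁴ × 2.9238 = 0.0597 × 2.0260 × 2.9238 = 0.3536.
T(649)/T(461) = exp(τ_B − τ_A) = exp(0.2636) = 1.3016.

1.30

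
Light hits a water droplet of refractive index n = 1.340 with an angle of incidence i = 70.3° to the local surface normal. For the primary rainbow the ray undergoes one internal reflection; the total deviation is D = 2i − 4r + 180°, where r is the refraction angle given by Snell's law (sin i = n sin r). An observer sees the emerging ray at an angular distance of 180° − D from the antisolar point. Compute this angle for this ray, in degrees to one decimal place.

37.9°

sin r = sin 70.3° / 1.340 = 0.9415/1.340 = 0.7026; r = 44.64°.
D = 2·70.3° − 4·44.64° + 180° = 140.60° − 178.54° + 180° = 142.06°.
Angle from antisolar point = 180° − D = 37.94°.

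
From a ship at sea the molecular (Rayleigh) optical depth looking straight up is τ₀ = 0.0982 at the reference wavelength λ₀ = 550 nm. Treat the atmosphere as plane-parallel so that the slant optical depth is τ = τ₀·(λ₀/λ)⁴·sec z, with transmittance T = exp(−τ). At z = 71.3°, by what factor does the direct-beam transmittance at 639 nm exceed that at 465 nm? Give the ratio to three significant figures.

1.54

Airmass: sec 71.3° = 3.1190.
τ(639 nm) = 0.0982 × (550/639)⁴ × 3.1190 = 0.0982 × 0.5488 × 3.1190 = 0.1681.
τ(465 nm) = 0.0982 × (550/465)⁴ × 3.1190 = 0.0982 × 1.9572 × 3.1190 = 0.5995.
T(639)/T(465) = exp(τ_B − τ_A) = exp(0.4314) = 1.5394.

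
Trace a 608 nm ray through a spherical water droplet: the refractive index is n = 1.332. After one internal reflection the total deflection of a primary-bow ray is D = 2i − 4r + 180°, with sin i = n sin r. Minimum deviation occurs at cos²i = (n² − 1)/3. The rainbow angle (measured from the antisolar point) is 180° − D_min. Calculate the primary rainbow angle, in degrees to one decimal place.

cos²i = (1.77422 − 1)/3 = 0.25807; i = arccos(0.50801) = 59.469°.
sin r = sin 59.469°/1.332 = 0.64666; r = 40.290°.
D_min = 2·59.469° − 4·40.290° + 180° = 137.776°.
Rainbow angle = 180° − D_min = 42.224°.

42.2°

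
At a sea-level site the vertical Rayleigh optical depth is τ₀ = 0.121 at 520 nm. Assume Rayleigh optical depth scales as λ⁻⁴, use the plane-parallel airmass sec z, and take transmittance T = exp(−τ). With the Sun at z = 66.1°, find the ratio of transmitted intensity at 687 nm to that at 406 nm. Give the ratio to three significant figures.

2.03

Airmass: sec 66.1° = 2.4683.
τ(687 nm) = 0.121 × (520/687)⁴ × 2.4683 = 0.121 × 0.3282 × 2.4683 = 0.0980.
τ(406 nm) = 0.121 × (520/406)⁴ × 2.4683 = 0.121 × 2.6910 × 2.4683 = 0.8037.
T(687)/T(406) = exp(τ_B − τ_A) = exp(0.7057) = 2.0252.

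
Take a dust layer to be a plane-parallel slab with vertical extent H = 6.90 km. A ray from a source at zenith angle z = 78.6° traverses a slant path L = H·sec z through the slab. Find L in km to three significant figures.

sec z = 1/cos 78.6° = 5.0593.
L = 6.90 × 5.0593 = 34.909 km.

34.9 km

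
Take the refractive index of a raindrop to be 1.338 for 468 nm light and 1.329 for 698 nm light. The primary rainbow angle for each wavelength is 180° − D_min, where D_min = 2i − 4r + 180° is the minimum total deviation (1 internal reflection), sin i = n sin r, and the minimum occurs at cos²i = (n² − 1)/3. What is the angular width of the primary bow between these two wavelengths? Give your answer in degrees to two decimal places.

1.31°

At 468 nm (n = 1.338): cos²i = 0.26341 → i = 59.120°, r = 39.899°, D_min = 138.643°, rainbow angle = 41.357°.
At 698 nm (n = 1.329): cos²i = 0.25541 → i = 59.643°, r = 40.487°, D_min = 137.337°, rainbow angle = 42.663°.
Angular width = |41.357° − 42.663°| = 1.307°.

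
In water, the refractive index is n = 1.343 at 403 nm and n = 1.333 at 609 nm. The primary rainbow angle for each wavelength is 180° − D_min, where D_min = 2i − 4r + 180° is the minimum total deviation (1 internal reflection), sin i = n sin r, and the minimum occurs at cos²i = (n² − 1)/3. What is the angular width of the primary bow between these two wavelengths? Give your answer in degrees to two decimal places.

1.43°

At 403 nm (n = 1.343): cos²i = 0.26788 → i = 58.830°, r = 39.577°, D_min = 139.354°, rainbow angle = 40.646°.
At 609 nm (n = 1.333): cos²i = 0.25896 → i = 59.410°, r = 40.225°, D_min = 137.922°, rainbow angle = 42.078°.
Angular width = |40.646° − 42.078°| = 1.432°.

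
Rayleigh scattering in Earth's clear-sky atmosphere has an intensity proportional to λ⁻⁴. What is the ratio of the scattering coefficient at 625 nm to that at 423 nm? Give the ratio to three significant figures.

Rayleigh scattering ∝ λ⁻⁴, so the ratio of coefficients is the inverse fourth power of the wavelength ratio.
σ(625)/σ(423) = (423/625)⁴ = (0.6768)⁴ = 0.2098.

0.210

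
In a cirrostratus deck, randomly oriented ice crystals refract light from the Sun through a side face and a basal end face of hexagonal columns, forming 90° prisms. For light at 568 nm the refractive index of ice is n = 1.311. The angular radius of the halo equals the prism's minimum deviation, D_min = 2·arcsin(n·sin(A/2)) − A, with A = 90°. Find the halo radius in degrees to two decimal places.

n·sin(A/2) = 1.311 × sin 45° = 1.311 × 0.7071 = 0.9270.
D_min = 2·arcsin(0.9270) − 90° = 2 × 67.974° − 90° = 45.949°.

45.95°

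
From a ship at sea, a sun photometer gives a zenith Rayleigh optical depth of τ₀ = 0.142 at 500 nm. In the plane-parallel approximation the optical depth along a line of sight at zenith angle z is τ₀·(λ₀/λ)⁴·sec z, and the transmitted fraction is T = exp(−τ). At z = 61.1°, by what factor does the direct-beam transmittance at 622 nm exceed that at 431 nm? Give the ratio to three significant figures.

1.51

Airmass: sec 61.1° = 2.0692.
τ(622 nm) = 0.142 × (500/622)⁴ × 2.0692 = 0.142 × 0.4176 × 2.0692 = 0.1227.
τ(431 nm) = 0.142 × (500/431)⁴ × 2.0692 = 0.142 × 1.8112 × 2.0692 = 0.5322.
T(622)/T(431) = exp(τ_B − τ_A) = exp(0.4095) = 1.5061.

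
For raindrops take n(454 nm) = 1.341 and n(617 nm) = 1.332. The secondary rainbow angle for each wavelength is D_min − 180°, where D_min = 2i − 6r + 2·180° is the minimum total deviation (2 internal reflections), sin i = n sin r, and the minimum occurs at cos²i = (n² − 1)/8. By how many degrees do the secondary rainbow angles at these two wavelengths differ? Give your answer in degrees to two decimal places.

2.34°

At 454 nm (n = 1.341): cos²i = 0.09979 → i = 71.586°, r = 45.034°, D_min = 232.966°, rainbow angle = 52.966°.
At 617 nm (n = 1.332): cos²i = 0.09678 → i = 71.875°, r = 45.520°, D_min = 230.628°, rainbow angle = 50.628°.
Angular width = |52.966° − 50.628°| = 2.337°.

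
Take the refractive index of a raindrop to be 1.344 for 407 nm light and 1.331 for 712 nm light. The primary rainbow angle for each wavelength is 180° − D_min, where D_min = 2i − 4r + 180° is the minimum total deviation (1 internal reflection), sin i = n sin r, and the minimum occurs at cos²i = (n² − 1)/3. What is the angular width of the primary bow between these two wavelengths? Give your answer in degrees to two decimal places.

1.86°

At 407 nm (n = 1.344): cos²i = 0.26878 → i = 58.772°, r = 39.512°, D_min = 139.495°, rainbow angle = 40.505°.
At 712 nm (n = 1.331): cos²i = 0.25719 → i = 59.527°, r = 40.356°, D_min = 137.630°, rainbow angle = 42.370°.
Angular width = |40.505° − 42.370°| = 1.865°.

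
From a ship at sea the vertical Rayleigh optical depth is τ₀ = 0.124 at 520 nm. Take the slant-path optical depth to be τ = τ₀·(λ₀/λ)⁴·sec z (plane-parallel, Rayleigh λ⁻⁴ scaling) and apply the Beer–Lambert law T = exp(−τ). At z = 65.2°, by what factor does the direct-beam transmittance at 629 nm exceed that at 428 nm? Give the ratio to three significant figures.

1.66

Airmass: sec 65.2° = 2.3841.
τ(629 nm) = 0.124 × (520/629)⁴ × 2.3841 = 0.124 × 0.4671 × 2.3841 = 0.1381.
τ(428 nm) = 0.124 × (520/428)⁴ × 2.3841 = 0.124 × 2.1789 × 2.3841 = 0.6441.
T(629)/T(428) = exp(τ_B − τ_A) = exp(0.5060) = 1.6587.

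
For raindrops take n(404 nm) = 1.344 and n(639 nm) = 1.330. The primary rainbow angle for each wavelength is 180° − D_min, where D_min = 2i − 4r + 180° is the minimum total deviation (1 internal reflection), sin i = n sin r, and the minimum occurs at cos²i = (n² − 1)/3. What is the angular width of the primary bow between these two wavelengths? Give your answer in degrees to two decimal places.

At 404 nm (n = 1.344): cos²i = 0.26878 → i = 58.772°, r = 39.512°, D_min = 139.495°, rainbow angle = 40.505°.
At 639 nm (n = 1.330): cos²i = 0.25630 → i = 59.585°, r = 40.422°, D_min = 137.484°, rainbow angle = 42.516°.
Angular width = |40.505° − 42.516°| = 2.011°.

2.01°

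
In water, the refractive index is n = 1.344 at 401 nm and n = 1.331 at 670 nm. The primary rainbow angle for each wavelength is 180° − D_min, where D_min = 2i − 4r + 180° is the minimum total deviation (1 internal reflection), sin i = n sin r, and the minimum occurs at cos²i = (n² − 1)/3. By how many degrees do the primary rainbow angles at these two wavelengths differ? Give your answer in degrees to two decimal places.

At 401 nm (n = 1.344): cos²i = 0.26878 → i = 58.772°, r = 39.512°, D_min = 139.495°, rainbow angle = 40.505°.
At 670 nm (n = 1.331): cos²i = 0.25719 → i = 59.527°, r = 40.356°, D_min = 137.630°, rainbow angle = 42.370°.
Angular width = |40.505° − 42.370°| = 1.865°.

1.86°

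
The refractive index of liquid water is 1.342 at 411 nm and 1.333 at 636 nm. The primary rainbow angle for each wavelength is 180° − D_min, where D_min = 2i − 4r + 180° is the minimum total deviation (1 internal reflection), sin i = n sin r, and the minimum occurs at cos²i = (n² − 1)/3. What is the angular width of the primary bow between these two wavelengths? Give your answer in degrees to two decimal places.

1.29°

At 411 nm (n = 1.342): cos²i = 0.26699 → i = 58.888°, r = 39.641°, D_min = 139.213°, rainbow angle = 40.787°.
At 636 nm (n = 1.333): cos²i = 0.25896 → i = 59.410°, r = 40.225°, D_min = 137.922°, rainbow angle = 42.078°.
Angular width = |40.787° − 42.078°| = 1.291°.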